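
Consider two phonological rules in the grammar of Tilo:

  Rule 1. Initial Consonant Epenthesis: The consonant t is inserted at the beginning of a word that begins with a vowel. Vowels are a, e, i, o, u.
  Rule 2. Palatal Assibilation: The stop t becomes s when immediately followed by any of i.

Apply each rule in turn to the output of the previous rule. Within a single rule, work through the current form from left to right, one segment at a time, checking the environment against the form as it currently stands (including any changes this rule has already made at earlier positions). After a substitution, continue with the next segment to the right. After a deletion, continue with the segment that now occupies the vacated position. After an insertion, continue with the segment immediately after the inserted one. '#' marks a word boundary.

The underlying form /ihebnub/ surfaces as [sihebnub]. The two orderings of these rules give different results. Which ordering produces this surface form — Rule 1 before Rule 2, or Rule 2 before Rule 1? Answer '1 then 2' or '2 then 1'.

Order 1 then 2:
  1 Initial Consonant Epenthesis: [ihebnub] → [tihebnub]
  2 Palatal Assibilation: [tihebnub] → [sihebnub]
  result: [sihebnub]
Order 2 then 1:
  2 Palatal Assibilation: no change — [ihebnub]
  1 Initial Consonant Epenthesis: [ihebnub] → [tihebnub]
  result: [tihebnub]

1 then 2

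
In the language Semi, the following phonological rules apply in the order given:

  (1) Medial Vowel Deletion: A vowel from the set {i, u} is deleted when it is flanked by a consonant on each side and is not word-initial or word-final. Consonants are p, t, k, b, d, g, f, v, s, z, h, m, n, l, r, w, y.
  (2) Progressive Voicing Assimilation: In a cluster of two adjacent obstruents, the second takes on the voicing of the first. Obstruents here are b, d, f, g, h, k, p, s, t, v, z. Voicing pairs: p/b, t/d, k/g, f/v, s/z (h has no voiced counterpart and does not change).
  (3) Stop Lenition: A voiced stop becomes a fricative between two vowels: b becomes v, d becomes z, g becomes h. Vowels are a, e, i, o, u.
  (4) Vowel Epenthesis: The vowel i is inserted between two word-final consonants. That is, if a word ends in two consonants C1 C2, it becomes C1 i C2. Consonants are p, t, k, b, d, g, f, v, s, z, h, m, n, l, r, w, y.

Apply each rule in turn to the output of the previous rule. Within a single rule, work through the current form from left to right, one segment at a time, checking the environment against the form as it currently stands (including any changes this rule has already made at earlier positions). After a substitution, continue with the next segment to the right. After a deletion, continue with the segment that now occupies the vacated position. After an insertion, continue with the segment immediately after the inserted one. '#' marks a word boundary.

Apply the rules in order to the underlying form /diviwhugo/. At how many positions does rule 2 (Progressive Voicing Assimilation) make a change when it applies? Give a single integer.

(1) Medial Vowel Deletion: [diviwhugo] → [dvwhgo]
(2) Progressive Voicing Assimilation: [dvwhgo] → [dvwhko]
(3) Stop Lenition: no change — [dvwhko]
(4) Vowel Epenthesis: no change — [dvwhko]
Rule 2 changed 1 position(s).

1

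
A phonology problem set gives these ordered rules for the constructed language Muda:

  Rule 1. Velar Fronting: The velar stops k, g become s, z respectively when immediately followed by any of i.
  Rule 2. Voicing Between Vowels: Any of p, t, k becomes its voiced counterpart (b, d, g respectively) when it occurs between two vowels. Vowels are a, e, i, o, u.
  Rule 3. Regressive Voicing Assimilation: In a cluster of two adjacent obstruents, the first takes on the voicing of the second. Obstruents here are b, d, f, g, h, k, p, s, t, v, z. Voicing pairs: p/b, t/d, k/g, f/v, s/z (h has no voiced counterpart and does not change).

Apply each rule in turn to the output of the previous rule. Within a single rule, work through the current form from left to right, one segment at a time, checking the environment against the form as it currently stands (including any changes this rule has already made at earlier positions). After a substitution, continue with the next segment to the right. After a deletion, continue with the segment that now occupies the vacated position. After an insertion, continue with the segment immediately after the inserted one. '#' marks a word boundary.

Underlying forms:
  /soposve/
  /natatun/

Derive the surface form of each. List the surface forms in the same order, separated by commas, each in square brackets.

[sobozve], [nadadun]

/soposve/:
  Rule 1 Velar Fronting: no change — [soposve]
  Rule 2 Voicing Between Vowels: [soposve] → [sobosve]
  Rule 3 Regressive Voicing Assimilation: [sobosve] → [sobozve]
/natatun/:
  Rule 1 Velar Fronting: no change — [natatun]
  Rule 2 Voicing Between Vowels: [natatun] → [nadadun]
  Rule 3 Regressive Voicing Assimilation: no change — [nadadun]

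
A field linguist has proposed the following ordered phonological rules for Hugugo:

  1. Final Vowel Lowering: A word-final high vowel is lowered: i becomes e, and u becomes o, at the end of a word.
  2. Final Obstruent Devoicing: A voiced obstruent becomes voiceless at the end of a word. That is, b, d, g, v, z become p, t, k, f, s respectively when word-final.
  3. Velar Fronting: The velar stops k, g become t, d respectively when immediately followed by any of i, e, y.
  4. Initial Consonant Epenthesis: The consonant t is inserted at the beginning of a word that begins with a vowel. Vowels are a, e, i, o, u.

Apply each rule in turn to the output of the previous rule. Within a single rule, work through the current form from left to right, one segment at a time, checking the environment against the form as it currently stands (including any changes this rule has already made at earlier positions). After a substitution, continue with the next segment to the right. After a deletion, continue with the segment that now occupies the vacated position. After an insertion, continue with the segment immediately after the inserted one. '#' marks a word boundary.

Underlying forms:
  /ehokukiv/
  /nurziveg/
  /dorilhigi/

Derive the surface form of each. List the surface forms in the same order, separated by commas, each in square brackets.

/ehokukiv/:
  1 Final Vowel Lowering: no change — [ehokukiv]
  2 Final Obstruent Devoicing: [ehokukiv] → [ehokukif]
  3 Velar Fronting: [ehokukif] → [ehokutif]
  4 Initial Consonant Epenthesis: [ehokutif] → [tehokutif]
/nurziveg/:
  1 Final Vowel Lowering: no change — [nurziveg]
  2 Final Obstruent Devoicing: [nurziveg] → [nurzivek]
  3 Velar Fronting: no change — [nurzivek]
  4 Initial Consonant Epenthesis: no change — [nurzivek]
/dorilhigi/:
  1 Final Vowel Lowering: [dorilhigi] → [dorilhige]
  2 Final Obstruent Devoicing: no change — [dorilhige]
  3 Velar Fronting: [dorilhige] → [dorilhide]
  4 Initial Consonant Epenthesis: no change — [dorilhide]

[tehokutif], [nurzivek], [dorilhide]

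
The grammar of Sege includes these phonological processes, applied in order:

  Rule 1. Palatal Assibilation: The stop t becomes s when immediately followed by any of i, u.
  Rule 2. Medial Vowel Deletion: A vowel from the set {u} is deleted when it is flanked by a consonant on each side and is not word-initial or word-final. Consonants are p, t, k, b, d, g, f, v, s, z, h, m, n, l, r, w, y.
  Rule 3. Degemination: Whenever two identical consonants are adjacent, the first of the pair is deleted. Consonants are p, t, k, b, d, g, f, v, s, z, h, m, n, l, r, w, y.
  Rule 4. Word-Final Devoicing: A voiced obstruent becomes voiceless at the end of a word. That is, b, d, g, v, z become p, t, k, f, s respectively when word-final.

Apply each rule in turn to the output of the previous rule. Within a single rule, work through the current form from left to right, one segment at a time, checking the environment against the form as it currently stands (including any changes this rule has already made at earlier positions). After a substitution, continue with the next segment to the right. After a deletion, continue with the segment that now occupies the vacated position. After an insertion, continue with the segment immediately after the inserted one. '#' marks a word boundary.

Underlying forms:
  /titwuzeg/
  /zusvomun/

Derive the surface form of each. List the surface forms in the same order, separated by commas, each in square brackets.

[sitwzek], [zsvomn]

/titwuzeg/:
  Rule 1 Palatal Assibilation: [titwuzeg] → [sitwuzeg]
  Rule 2 Medial Vowel Deletion: [sitwuzeg] → [sitwzeg]
  Rule 3 Degemination: no change — [sitwzeg]
  Rule 4 Word-Final Devoicing: [sitwzeg] → [sitwzek]
/zusvomun/:
  Rule 1 Palatal Assibilation: no change — [zusvomun]
  Rule 2 Medial Vowel Deletion: [zusvomun] → [zsvomn]
  Rule 3 Degemination: no change — [zsvomn]
  Rule 4 Word-Final Devoicing: no change — [zsvomn]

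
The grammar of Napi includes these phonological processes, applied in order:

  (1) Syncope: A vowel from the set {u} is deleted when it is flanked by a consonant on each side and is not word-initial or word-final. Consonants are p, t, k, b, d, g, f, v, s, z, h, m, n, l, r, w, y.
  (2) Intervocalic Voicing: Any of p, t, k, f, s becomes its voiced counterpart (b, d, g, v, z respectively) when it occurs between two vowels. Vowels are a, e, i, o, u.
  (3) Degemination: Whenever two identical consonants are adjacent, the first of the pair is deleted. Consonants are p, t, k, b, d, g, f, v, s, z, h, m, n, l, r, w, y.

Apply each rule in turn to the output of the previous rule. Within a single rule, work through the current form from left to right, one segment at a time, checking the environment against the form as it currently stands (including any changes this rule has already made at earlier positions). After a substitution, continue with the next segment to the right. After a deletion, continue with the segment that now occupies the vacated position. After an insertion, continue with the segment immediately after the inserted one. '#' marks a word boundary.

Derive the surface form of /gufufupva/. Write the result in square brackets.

(1) Syncope: [gufufupva] → [gffpva]
(2) Intervocalic Voicing: no change — [gffpva]
(3) Degemination: [gffpva] → [gfpva]

[gfpva]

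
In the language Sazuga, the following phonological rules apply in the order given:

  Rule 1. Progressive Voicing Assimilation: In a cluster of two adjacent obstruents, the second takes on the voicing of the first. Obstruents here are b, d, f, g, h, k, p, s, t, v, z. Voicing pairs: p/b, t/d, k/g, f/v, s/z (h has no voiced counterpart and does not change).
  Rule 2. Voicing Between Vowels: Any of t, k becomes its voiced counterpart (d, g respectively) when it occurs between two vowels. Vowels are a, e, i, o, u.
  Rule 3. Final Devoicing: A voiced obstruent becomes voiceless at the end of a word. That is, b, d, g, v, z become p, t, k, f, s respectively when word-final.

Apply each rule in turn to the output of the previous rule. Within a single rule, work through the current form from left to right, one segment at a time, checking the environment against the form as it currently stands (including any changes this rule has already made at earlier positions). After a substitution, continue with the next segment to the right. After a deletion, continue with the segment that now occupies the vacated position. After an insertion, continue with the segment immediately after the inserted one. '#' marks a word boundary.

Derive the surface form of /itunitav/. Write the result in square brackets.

Rule 1 Progressive Voicing Assimilation: no change — [itunitav]
Rule 2 Voicing Between Vowels: [itunitav] → [idunidav]
Rule 3 Final Devoicing: [idunidav] → [idunidaf]

[idunidaf]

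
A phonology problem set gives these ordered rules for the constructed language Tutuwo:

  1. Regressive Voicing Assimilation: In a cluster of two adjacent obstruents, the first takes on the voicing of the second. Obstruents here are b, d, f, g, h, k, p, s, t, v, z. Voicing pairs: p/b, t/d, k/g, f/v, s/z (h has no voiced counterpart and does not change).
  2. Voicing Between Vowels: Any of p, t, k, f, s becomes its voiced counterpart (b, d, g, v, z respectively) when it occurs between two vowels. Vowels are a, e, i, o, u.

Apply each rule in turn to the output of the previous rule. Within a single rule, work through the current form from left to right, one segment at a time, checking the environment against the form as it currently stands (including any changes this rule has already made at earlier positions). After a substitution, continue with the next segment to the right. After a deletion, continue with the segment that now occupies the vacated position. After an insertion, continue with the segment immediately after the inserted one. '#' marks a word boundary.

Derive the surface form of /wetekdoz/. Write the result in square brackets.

[wedegdoz]

1 Regressive Voicing Assimilation: [wetekdoz] → [wetegdoz]
2 Voicing Between Vowels: [wetegdoz] → [wedegdoz]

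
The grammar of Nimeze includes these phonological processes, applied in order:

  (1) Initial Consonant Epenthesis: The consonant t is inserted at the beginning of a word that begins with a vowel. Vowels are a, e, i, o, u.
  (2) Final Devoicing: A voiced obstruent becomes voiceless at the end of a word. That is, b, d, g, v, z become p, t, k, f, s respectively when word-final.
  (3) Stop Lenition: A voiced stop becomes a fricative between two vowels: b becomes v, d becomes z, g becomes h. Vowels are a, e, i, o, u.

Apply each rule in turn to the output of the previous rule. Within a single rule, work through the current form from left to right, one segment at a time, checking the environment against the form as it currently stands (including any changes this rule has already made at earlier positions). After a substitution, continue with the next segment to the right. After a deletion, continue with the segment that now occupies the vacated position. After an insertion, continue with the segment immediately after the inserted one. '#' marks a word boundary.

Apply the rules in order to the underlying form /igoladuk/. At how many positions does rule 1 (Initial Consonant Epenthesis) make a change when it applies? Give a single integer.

1

(1) Initial Consonant Epenthesis: [igoladuk] → [tigoladuk]
(2) Final Devoicing: no change — [tigoladuk]
(3) Stop Lenition: [tigoladuk] → [tiholazuk]
Rule 1 changed 1 position(s).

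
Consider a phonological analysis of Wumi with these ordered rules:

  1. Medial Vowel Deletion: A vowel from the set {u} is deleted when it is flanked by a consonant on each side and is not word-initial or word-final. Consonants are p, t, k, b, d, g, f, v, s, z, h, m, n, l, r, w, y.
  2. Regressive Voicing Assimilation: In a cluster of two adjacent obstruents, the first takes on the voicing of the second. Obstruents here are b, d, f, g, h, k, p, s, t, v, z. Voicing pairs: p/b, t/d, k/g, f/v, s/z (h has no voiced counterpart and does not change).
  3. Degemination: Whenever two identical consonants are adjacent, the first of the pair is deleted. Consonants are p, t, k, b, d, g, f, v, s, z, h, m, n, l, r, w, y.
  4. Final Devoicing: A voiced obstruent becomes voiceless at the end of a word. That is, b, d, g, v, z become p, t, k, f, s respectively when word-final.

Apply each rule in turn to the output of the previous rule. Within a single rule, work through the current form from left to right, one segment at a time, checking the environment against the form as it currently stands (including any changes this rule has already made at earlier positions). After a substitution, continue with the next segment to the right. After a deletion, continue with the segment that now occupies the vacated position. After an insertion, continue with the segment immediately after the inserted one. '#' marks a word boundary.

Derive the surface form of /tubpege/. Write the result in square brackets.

[dpege]

1 Medial Vowel Deletion: [tubpege] → [tbpege]
2 Regressive Voicing Assimilation: [tbpege] → [dppege]
3 Degemination: [dppege] → [dpege]
4 Final Devoicing: no change — [dpege]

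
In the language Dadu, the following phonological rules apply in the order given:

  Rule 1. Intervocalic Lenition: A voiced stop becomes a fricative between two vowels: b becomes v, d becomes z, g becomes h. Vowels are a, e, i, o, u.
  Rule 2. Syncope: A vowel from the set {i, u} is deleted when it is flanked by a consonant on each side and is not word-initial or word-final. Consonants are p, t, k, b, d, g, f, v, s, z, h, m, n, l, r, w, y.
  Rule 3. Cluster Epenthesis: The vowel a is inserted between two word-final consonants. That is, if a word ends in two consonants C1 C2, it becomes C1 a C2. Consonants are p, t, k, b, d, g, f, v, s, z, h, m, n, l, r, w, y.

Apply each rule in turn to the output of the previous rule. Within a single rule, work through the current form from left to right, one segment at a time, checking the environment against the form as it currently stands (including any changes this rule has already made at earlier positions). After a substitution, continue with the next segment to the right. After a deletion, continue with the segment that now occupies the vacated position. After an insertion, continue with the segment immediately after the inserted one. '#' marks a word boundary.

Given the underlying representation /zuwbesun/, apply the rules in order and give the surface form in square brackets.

Rule 1 Intervocalic Lenition: no change — [zuwbesun]
Rule 2 Syncope: [zuwbesun] → [zwbesn]
Rule 3 Cluster Epenthesis: [zwbesn] → [zwbesan]

[zwbesan]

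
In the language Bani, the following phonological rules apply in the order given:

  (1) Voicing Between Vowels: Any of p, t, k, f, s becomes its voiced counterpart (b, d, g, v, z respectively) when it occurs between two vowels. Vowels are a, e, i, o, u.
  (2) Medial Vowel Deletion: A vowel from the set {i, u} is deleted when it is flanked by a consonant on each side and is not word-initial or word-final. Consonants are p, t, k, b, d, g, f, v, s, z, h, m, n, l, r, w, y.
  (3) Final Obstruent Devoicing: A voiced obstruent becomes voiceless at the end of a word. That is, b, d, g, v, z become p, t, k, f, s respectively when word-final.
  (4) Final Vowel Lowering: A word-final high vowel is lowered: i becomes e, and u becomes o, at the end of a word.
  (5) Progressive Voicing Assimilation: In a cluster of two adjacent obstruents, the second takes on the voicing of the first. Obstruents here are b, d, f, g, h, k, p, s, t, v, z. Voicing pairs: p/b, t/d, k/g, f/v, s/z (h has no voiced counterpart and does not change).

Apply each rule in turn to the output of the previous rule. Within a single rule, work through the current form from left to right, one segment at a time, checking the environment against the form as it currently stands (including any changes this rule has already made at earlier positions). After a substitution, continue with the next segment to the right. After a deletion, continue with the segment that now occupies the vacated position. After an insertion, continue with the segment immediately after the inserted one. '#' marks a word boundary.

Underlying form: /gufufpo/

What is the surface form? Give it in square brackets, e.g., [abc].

(1) Voicing Between Vowels: [gufufpo] → [guvufpo]
(2) Medial Vowel Deletion: [guvufpo] → [gvfpo]
(3) Final Obstruent Devoicing: no change — [gvfpo]
(4) Final Vowel Lowering: no change — [gvfpo]
(5) Progressive Voicing Assimilation: [gvfpo] → [gvvbo]

[gvvbo]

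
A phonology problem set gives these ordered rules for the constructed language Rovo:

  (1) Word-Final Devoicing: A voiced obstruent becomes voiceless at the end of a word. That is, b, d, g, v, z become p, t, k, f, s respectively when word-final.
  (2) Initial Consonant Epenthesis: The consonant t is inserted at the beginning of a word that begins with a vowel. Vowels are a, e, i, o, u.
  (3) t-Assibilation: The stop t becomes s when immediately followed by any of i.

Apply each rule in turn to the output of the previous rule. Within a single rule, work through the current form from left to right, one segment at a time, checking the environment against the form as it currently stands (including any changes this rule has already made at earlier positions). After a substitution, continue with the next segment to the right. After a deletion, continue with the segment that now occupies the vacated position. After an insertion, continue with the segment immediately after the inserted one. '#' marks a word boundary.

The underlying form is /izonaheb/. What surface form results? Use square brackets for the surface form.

[sizonahep]

(1) Word-Final Devoicing: [izonaheb] → [izonahep]
(2) Initial Consonant Epenthesis: [izonahep] → [tizonahep]
(3) t-Assibilation: [tizonahep] → [sizonahep]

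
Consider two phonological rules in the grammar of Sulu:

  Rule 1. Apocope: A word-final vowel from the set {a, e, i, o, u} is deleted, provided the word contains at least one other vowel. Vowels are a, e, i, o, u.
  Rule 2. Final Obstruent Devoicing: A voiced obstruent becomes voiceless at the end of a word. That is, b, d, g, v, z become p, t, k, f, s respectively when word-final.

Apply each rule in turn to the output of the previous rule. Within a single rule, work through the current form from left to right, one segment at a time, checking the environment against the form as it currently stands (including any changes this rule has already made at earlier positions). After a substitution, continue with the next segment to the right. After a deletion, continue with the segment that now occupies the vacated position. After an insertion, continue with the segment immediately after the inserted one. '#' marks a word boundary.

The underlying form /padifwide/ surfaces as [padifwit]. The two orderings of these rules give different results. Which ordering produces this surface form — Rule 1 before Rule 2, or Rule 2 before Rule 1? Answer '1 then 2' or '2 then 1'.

Order 1 then 2:
  1 Apocope: [padifwide] → [padifwid]
  2 Final Obstruent Devoicing: [padifwid] → [padifwit]
  result: [padifwit]
Order 2 then 1:
  2 Final Obstruent Devoicing: no change — [padifwide]
  1 Apocope: [padifwide] → [padifwid]
  result: [padifwid]

1 then 2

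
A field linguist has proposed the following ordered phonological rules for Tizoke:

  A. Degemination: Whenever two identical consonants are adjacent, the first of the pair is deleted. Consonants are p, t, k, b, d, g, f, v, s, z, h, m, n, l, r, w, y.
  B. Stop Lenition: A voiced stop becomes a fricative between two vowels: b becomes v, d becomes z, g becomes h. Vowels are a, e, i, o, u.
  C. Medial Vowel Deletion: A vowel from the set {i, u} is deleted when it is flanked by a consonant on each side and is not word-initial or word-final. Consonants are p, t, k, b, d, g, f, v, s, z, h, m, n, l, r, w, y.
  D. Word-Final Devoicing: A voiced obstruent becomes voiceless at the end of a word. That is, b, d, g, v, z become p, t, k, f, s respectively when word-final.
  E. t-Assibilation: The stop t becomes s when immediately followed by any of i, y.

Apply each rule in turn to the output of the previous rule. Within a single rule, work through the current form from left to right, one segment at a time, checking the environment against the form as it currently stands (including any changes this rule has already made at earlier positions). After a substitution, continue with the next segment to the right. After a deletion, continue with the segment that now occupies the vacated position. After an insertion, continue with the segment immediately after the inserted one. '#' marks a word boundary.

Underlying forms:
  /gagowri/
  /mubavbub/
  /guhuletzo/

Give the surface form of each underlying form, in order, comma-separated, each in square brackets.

/gagowri/:
  A Degemination: no change — [gagowri]
  B Stop Lenition: [gagowri] → [gahowri]
  C Medial Vowel Deletion: no change — [gahowri]
  D Word-Final Devoicing: no change — [gahowri]
  E t-Assibilation: no change — [gahowri]
/mubavbub/:
  A Degemination: no change — [mubavbub]
  B Stop Lenition: [mubavbub] → [muvavbub]
  C Medial Vowel Deletion: [muvavbub] → [mvavbb]
  D Word-Final Devoicing: [mvavbb] → [mvavbp]
  E t-Assibilation: no change — [mvavbp]
/guhuletzo/:
  A Degemination: no change — [guhuletzo]
  B Stop Lenition: no change — [guhuletzo]
  C Medial Vowel Deletion: [guhuletzo] → [ghletzo]
  D Word-Final Devoicing: no change — [ghletzo]
  E t-Assibilation: no change — [ghletzo]

[gahowri], [mvavbp], [ghletzo]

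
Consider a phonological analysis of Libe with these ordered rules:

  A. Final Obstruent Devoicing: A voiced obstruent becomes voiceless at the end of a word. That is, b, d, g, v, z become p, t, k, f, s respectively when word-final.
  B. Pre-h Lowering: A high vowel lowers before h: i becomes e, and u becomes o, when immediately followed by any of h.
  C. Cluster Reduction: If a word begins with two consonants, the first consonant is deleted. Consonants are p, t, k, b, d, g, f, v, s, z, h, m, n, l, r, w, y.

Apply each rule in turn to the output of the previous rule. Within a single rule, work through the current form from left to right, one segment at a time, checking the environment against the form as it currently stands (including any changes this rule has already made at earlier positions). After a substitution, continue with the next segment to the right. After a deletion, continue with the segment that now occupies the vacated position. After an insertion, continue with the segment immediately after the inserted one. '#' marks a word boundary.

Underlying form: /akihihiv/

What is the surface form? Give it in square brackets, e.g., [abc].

A Final Obstruent Devoicing: [akihihiv] → [akihihif]
B Pre-h Lowering: [akihihif] → [akehehif]
C Cluster Reduction: no change — [akehehif]

[akehehif]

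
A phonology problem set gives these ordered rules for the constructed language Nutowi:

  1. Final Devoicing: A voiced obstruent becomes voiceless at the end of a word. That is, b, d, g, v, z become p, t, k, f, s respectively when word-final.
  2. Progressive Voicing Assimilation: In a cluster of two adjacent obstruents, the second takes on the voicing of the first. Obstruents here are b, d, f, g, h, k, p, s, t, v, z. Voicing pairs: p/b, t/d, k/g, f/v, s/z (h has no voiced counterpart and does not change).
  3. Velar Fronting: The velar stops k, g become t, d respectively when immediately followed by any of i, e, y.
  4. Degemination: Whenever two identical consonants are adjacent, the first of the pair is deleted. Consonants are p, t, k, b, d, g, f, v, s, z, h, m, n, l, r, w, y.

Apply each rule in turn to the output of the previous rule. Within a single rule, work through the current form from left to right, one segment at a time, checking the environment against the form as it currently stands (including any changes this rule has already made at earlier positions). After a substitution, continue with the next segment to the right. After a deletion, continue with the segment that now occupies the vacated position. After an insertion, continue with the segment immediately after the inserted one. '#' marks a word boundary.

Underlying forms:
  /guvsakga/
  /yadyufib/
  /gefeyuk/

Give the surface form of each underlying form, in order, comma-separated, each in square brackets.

/guvsakga/:
  1 Final Devoicing: no change — [guvsakga]
  2 Progressive Voicing Assimilation: [guvsakga] → [guvzakka]
  3 Velar Fronting: no change — [guvzakka]
  4 Degemination: [guvzakka] → [guvzaka]
/yadyufib/:
  1 Final Devoicing: [yadyufib] → [yadyufip]
  2 Progressive Voicing Assimilation: no change — [yadyufip]
  3 Velar Fronting: no change — [yadyufip]
  4 Degemination: no change — [yadyufip]
/gefeyuk/:
  1 Final Devoicing: no change — [gefeyuk]
  2 Progressive Voicing Assimilation: no change — [gefeyuk]
  3 Velar Fronting: [gefeyuk] → [defeyuk]
  4 Degemination: no change — [defeyuk]

[guvzaka], [yadyufip], [defeyuk]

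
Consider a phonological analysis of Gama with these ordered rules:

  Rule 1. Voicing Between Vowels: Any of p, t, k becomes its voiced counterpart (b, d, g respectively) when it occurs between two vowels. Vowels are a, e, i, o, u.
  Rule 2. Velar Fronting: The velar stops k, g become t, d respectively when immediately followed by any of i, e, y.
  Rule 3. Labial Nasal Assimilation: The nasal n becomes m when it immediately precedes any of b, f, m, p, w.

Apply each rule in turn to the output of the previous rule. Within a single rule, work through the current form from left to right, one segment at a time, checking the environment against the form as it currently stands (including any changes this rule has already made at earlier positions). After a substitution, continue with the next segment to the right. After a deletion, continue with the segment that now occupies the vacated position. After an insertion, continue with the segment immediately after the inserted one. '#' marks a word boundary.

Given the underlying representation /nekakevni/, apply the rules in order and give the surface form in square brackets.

[negadevni]

Rule 1 Voicing Between Vowels: [nekakevni] → [negagevni]
Rule 2 Velar Fronting: [negagevni] → [negadevni]
Rule 3 Labial Nasal Assimilation: no change — [negadevni]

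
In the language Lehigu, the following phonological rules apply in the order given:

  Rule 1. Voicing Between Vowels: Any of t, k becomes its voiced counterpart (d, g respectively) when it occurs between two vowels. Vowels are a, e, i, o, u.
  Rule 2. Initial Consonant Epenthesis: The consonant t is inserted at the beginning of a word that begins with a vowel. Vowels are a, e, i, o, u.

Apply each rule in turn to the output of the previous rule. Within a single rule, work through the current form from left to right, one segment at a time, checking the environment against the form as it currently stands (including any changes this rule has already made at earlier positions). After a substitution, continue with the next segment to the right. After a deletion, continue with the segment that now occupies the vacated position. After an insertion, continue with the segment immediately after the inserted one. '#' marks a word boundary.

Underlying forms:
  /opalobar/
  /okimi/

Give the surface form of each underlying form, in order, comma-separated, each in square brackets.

[topalobar], [togimi]

/opalobar/:
  Rule 1 Voicing Between Vowels: no change — [opalobar]
  Rule 2 Initial Consonant Epenthesis: [opalobar] → [topalobar]
/okimi/:
  Rule 1 Voicing Between Vowels: [okimi] → [ogimi]
  Rule 2 Initial Consonant Epenthesis: [ogimi] → [togimi]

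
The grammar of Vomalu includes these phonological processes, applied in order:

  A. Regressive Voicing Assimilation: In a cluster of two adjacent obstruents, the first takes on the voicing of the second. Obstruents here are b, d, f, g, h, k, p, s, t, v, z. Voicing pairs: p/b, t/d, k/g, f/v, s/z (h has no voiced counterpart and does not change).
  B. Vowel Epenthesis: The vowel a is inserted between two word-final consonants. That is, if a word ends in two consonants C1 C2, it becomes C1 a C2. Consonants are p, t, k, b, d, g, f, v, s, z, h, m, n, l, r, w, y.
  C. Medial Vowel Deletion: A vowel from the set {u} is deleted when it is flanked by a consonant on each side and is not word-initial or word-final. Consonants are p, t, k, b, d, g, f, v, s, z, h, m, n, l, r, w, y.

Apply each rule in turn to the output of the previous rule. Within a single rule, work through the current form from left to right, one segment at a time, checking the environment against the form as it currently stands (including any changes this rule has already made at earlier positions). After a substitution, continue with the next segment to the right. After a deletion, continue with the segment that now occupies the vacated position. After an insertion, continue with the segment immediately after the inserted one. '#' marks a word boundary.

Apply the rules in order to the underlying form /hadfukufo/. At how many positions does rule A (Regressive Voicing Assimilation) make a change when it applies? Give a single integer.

1

A Regressive Voicing Assimilation: [hadfukufo] → [hatfukufo]
B Vowel Epenthesis: no change — [hatfukufo]
C Medial Vowel Deletion: [hatfukufo] → [hatfkfo]
Rule A changed 1 position(s).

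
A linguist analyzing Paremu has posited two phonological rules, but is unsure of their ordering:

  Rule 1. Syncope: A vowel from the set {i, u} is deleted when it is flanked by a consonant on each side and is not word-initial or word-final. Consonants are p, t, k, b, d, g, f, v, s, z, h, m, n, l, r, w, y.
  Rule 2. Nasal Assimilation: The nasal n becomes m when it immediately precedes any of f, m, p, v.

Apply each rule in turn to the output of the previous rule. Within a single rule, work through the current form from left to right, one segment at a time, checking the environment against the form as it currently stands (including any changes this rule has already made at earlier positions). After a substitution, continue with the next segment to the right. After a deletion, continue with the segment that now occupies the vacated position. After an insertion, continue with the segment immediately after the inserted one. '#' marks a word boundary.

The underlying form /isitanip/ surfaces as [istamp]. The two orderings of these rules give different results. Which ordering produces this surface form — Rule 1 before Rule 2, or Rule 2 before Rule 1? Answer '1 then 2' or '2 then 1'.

1 then 2

Order 1 then 2:
  1 Syncope: [isitanip] → [istanp]
  2 Nasal Assimilation: [istanp] → [istamp]
  result: [istamp]
Order 2 then 1:
  2 Nasal Assimilation: no change — [isitanip]
  1 Syncope: [isitanip] → [istanp]
  result: [istanp]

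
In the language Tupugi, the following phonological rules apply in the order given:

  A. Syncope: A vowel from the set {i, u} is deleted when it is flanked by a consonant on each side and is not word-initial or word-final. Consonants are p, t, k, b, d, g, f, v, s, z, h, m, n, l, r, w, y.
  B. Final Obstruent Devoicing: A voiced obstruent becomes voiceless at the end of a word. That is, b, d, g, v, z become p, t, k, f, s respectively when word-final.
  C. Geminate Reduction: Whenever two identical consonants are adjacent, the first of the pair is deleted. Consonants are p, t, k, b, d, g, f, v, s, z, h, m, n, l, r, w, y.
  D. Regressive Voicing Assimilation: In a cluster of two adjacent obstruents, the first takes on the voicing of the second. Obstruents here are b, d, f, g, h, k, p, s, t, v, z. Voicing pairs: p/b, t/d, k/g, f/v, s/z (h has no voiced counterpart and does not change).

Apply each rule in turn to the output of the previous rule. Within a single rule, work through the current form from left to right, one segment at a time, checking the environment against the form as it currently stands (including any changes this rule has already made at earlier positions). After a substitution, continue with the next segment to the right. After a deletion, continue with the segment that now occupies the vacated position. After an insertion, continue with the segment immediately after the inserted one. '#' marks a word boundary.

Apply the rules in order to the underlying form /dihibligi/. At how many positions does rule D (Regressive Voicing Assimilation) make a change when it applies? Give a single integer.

A Syncope: [dihibligi] → [dhblgi]
B Final Obstruent Devoicing: no change — [dhblgi]
C Geminate Reduction: no change — [dhblgi]
D Regressive Voicing Assimilation: [dhblgi] → [thblgi]
Rule D changed 1 position(s).

1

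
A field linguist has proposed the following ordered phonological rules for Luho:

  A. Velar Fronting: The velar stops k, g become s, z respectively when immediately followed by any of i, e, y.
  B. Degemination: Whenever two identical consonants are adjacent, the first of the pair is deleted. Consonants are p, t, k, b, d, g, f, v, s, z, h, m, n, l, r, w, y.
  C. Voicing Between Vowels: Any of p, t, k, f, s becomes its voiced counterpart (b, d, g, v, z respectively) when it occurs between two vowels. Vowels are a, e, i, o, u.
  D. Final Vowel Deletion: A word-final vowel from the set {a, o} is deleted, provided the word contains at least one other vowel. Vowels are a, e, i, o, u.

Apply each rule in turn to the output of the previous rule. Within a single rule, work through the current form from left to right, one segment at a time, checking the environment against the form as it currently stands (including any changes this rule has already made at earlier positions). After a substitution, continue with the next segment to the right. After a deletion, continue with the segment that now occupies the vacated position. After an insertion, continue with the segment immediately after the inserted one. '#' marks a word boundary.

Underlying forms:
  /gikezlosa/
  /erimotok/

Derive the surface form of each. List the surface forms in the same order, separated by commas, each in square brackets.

/gikezlosa/:
  A Velar Fronting: [gikezlosa] → [zisezlosa]
  B Degemination: no change — [zisezlosa]
  C Voicing Between Vowels: [zisezlosa] → [zizezloza]
  D Final Vowel Deletion: [zizezloza] → [zizezloz]
/erimotok/:
  A Velar Fronting: no change — [erimotok]
  B Degemination: no change — [erimotok]
  C Voicing Between Vowels: [erimotok] → [erimodok]
  D Final Vowel Deletion: no change — [erimodok]

[zizezloz], [erimodok]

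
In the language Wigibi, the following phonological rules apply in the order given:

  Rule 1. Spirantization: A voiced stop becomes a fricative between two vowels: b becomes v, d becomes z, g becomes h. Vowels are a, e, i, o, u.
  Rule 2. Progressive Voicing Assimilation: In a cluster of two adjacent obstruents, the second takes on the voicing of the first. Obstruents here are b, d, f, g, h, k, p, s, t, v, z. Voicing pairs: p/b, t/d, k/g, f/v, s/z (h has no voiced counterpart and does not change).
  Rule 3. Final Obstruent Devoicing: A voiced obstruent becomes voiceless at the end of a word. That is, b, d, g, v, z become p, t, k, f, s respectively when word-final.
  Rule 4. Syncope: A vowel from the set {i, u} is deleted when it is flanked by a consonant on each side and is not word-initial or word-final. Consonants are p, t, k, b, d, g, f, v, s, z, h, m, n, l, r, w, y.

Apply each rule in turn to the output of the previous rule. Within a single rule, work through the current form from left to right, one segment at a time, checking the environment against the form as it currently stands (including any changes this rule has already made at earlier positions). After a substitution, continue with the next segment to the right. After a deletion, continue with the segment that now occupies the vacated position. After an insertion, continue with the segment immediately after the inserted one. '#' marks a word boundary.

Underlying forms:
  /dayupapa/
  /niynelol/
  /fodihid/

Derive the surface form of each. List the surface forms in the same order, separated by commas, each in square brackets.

/dayupapa/:
  Rule 1 Spirantization: no change — [dayupapa]
  Rule 2 Progressive Voicing Assimilation: no change — [dayupapa]
  Rule 3 Final Obstruent Devoicing: no change — [dayupapa]
  Rule 4 Syncope: [dayupapa] → [daypapa]
/niynelol/:
  Rule 1 Spirantization: no change — [niynelol]
  Rule 2 Progressive Voicing Assimilation: no change — [niynelol]
  Rule 3 Final Obstruent Devoicing: no change — [niynelol]
  Rule 4 Syncope: [niynelol] → [nynelol]
/fodihid/:
  Rule 1 Spirantization: [fodihid] → [fozihid]
  Rule 2 Progressive Voicing Assimilation: no change — [fozihid]
  Rule 3 Final Obstruent Devoicing: [fozihid] → [fozihit]
  Rule 4 Syncope: [fozihit] → [fozht]

[daypapa], [nynelol], [fozht]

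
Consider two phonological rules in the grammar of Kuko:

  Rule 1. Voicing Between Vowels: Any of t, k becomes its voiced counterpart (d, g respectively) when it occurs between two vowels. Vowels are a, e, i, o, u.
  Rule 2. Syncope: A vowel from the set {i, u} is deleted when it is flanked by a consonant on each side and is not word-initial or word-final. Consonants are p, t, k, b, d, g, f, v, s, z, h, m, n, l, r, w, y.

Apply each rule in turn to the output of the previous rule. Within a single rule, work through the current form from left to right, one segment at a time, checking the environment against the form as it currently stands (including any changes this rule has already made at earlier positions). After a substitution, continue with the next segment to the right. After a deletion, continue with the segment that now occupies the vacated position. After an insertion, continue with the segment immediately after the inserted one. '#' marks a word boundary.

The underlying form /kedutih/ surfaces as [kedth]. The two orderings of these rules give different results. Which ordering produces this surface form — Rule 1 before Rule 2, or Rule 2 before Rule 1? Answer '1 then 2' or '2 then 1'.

Order 1 then 2:
  1 Voicing Between Vowels: [kedutih] → [kedudih]
  2 Syncope: [kedudih] → [keddh]
  result: [keddh]
Order 2 then 1:
  2 Syncope: [kedutih] → [kedth]
  1 Voicing Between Vowels: no change — [kedth]
  result: [kedth]

2 then 1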